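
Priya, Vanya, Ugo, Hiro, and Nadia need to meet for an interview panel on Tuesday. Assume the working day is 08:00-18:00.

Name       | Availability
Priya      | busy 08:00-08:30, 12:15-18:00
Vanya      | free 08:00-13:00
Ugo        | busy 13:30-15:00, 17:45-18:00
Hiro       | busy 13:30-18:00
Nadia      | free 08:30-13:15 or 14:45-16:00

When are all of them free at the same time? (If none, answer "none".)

Priya free: 08:30-12:15 (invert busy blocks within the working day).
Vanya free: 08:00-13:00.
Ugo free: 08:00-13:30, 15:00-17:45 (invert busy blocks within the working day).
Hiro free: 08:00-13:30 (invert busy blocks within the working day).
Nadia free: 08:30-13:15, 14:45-16:00.
Priya ∩ Vanya: 08:30-12:15.
Priya ∩ Vanya ∩ Ugo: 08:30-12:15.
Priya ∩ Vanya ∩ Ugo ∩ Hiro: 08:30-12:15.
Priya ∩ Vanya ∩ Ugo ∩ Hiro ∩ Nadia: 08:30-12:15.
So the common availability across everyone is 08:30-12:15.

08:30-12:15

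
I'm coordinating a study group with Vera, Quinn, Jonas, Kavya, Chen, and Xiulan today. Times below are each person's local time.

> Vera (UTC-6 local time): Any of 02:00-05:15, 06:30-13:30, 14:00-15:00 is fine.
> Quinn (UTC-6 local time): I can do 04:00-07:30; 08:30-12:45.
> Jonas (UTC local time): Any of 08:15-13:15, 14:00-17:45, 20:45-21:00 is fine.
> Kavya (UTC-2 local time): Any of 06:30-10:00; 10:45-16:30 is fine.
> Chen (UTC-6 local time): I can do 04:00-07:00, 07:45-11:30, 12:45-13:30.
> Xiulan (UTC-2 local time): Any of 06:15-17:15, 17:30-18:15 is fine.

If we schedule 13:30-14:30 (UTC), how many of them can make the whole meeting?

Vera in UTC: 08:00-11:15, 12:30-19:30, 20:00-21:00 (add 6h to convert from UTC-6).
Quinn in UTC: 10:00-13:30, 14:30-18:45 (add 6h to convert from UTC-6).
Jonas in UTC: 08:15-13:15, 14:00-17:45, 20:45-21:00.
Kavya in UTC: 08:30-12:00, 12:45-18:30 (add 2h to convert from UTC-2).
Chen in UTC: 10:00-13:00, 13:45-17:30, 18:45-19:30 (add 6h to convert from UTC-6).
Xiulan in UTC: 08:15-19:15, 19:30-20:15 (add 2h to convert from UTC-2).
Vera, Kavya, and Xiulan can make the full 13:30-14:30 slot — that's 3.

3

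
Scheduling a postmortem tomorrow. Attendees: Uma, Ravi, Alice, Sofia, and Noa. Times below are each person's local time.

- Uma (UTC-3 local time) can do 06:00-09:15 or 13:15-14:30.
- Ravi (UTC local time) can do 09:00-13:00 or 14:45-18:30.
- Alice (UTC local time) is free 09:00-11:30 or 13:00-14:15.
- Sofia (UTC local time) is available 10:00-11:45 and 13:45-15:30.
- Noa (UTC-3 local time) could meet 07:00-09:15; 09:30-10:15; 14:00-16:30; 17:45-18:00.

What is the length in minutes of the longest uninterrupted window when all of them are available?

90

Uma in UTC: 09:00-12:15, 16:15-17:30 (add 3h to convert from UTC-3).
Ravi in UTC: 09:00-13:00, 14:45-18:30.
Alice in UTC: 09:00-11:30, 13:00-14:15.
Sofia in UTC: 10:00-11:45, 13:45-15:30.
Noa in UTC: 10:00-12:15, 12:30-13:15, 17:00-19:30, 20:45-21:00 (add 3h to convert from UTC-3).
Uma ∩ Ravi: 09:00-12:15, 16:15-17:30.
Uma ∩ Ravi ∩ Alice: 09:00-11:30.
Uma ∩ Ravi ∩ Alice ∩ Sofia: 10:00-11:30.
Uma ∩ Ravi ∩ Alice ∩ Sofia ∩ Noa: 10:00-11:30.
So the common availability across everyone is 10:00-11:30.
The longest is 10:00-11:30 at 90 minutes.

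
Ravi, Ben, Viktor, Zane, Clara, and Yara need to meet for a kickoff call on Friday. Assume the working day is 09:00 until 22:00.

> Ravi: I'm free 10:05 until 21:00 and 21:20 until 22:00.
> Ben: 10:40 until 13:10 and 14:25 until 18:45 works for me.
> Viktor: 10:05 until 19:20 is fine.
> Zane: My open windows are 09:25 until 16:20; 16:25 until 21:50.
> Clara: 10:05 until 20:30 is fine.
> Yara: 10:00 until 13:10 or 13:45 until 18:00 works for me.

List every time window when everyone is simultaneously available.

Ravi ∩ Ben: 10:40-13:10, 14:25-18:45.
Ravi ∩ Ben ∩ Viktor: 10:40-13:10, 14:25-18:45.
Ravi ∩ Ben ∩ Viktor ∩ Zane: 10:40-13:10, 14:25-16:20, 16:25-18:45.
Ravi ∩ Ben ∩ Viktor ∩ Zane ∩ Clara: 10:40-13:10, 14:25-16:20, 16:25-18:45.
Ravi ∩ Ben ∩ Viktor ∩ Zane ∩ Clara ∩ Yara: 10:40-13:10, 14:25-16:20, 16:25-18:00.

10:40-13:10, 14:25-16:20, 16:25-18:00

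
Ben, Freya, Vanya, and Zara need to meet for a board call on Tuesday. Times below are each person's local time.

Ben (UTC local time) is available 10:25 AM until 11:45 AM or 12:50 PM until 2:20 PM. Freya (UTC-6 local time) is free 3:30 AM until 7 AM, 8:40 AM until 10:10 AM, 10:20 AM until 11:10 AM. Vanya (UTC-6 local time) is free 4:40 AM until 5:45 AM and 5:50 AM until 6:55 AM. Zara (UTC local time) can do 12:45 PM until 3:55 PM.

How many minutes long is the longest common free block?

Ben in UTC: 10:25-11:45, 12:50-14:20.
Freya in UTC: 09:30-13:00, 14:40-16:10, 16:20-17:10 (add 6h to convert from UTC-6).
Vanya in UTC: 10:40-11:45, 11:50-12:55 (add 6h to convert from UTC-6).
Zara in UTC: 12:45-15:55.
Ben ∩ Freya: 10:25-11:45, 12:50-13:00.
Ben ∩ Freya ∩ Vanya: 10:40-11:45, 12:50-12:55.
Ben ∩ Freya ∩ Vanya ∩ Zara: 12:50-12:55.
Those are the intersection windows.
The longest is 12:50-12:55 at 5 minutes.

5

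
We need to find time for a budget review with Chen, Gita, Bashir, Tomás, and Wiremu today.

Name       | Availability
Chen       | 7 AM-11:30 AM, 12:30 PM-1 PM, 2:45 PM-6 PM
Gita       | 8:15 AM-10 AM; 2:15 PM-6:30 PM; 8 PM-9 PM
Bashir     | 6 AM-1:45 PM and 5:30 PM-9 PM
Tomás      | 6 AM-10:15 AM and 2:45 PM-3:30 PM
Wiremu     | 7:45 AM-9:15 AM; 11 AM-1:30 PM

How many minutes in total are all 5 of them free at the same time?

60

Chen ∩ Gita: 08:15-10:00, 14:45-18:00.
Chen ∩ Gita ∩ Bashir: 08:15-10:00, 17:30-18:00.
Chen ∩ Gita ∩ Bashir ∩ Tomás: 08:15-10:00.
Chen ∩ Gita ∩ Bashir ∩ Tomás ∩ Wiremu: 08:15-09:15.
That's a single block of 60 minutes.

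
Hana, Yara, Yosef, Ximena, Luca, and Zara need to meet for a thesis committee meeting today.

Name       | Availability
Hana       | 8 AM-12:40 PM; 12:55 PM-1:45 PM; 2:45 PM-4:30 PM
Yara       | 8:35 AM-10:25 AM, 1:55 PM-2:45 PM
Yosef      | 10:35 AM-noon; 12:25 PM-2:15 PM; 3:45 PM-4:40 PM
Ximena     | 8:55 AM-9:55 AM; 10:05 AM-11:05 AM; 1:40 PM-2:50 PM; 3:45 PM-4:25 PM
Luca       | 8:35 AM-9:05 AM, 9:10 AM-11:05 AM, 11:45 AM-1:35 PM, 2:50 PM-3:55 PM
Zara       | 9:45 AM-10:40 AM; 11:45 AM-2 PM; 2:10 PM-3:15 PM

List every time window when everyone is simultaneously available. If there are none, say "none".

none

Hana ∩ Yara: 08:35-10:25.
Hana ∩ Yara ∩ Yosef: ∅.
Hana ∩ Yara ∩ Yosef ∩ Ximena: ∅.
Hana ∩ Yara ∩ Yosef ∩ Ximena ∩ Luca: ∅.
Hana ∩ Yara ∩ Yosef ∩ Ximena ∩ Luca ∩ Zara: ∅.
There is no time when everyone is free.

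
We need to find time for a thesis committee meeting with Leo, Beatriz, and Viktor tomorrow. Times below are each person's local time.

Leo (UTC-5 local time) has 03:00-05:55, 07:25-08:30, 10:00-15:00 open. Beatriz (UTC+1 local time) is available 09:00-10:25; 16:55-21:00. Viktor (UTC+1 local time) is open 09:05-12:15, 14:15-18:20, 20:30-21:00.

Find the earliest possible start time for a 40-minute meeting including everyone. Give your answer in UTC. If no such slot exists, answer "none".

08:05

Leo in UTC: 08:00-10:55, 12:25-13:30, 15:00-20:00 (add 5h to convert from UTC-5).
Beatriz in UTC: 08:00-09:25, 15:55-20:00 (subtract 1h to convert from UTC+1).
Viktor in UTC: 08:05-11:15, 13:15-17:20, 19:30-20:00 (subtract 1h to convert from UTC+1).
Leo ∩ Beatriz: 08:00-09:25, 15:55-20:00.
Leo ∩ Beatriz ∩ Viktor: 08:05-09:25, 15:55-17:20, 19:30-20:00.
The first common window of at least 40 minutes is 08:05-09:25, so the earliest start is 08:05.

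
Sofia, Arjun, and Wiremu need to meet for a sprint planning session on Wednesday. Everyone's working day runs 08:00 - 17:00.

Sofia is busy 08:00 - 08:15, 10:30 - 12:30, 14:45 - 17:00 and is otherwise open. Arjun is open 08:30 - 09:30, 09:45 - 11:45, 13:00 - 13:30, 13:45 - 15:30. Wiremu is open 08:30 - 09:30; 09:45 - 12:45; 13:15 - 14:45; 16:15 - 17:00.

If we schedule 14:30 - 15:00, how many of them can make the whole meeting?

Sofia free: 08:15-10:30, 12:30-14:45 (invert busy blocks within the working day).
Arjun free: 08:30-09:30, 09:45-11:45, 13:00-13:30, 13:45-15:30.
Wiremu free: 08:30-09:30, 09:45-12:45, 13:15-14:45, 16:15-17:00.
Arjun can make the full 14:30-15:00 slot — that's 1.

1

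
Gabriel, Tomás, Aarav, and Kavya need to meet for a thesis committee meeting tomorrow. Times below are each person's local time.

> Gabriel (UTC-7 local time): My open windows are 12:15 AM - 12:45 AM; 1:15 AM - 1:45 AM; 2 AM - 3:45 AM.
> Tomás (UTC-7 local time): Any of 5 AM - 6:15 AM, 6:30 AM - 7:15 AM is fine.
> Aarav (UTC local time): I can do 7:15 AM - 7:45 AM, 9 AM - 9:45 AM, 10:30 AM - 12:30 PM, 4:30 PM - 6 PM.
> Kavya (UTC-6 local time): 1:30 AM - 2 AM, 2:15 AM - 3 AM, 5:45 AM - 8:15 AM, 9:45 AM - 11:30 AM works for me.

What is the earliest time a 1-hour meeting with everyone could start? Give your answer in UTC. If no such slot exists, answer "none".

none

Gabriel in UTC: 07:15-07:45, 08:15-08:45, 09:00-10:45 (add 7h to convert from UTC-7).
Tomás in UTC: 12:00-13:15, 13:30-14:15 (add 7h to convert from UTC-7).
Aarav in UTC: 07:15-07:45, 09:00-09:45, 10:30-12:30, 16:30-18:00.
Kavya in UTC: 07:30-08:00, 08:15-09:00, 11:45-14:15, 15:45-17:30 (add 6h to convert from UTC-6).
Gabriel ∩ Tomás: ∅.
Gabriel ∩ Tomás ∩ Aarav: ∅.
Gabriel ∩ Tomás ∩ Aarav ∩ Kavya: ∅.
There is no time when everyone is free.
No common window is at least 60 minutes long.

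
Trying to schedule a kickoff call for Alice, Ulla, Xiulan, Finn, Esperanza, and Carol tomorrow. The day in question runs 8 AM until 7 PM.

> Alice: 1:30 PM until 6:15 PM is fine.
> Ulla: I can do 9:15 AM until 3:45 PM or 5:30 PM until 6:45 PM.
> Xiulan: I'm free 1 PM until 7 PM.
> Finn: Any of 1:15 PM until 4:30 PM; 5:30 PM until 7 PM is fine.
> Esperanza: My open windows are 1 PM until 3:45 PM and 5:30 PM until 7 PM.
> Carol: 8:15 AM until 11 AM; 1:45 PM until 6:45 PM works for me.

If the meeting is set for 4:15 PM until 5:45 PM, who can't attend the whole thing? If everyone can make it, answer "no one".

Esperanza, Finn, Ulla

Alice: free for 16:15-17:45. Ulla: not fully free for 16:15-17:45. Xiulan: free for 16:15-17:45. Finn: not fully free for 16:15-17:45. Esperanza: not fully free for 16:15-17:45. Carol: free for 16:15-17:45.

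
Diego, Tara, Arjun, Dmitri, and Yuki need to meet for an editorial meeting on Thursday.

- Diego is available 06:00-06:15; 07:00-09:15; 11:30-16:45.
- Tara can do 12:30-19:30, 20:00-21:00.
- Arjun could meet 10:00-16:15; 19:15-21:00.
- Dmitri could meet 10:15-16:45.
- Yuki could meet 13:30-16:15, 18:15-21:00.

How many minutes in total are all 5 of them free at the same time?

165

Diego ∩ Tara: 12:30-16:45.
Diego ∩ Tara ∩ Arjun: 12:30-16:15.
Diego ∩ Tara ∩ Arjun ∩ Dmitri: 12:30-16:15.
Diego ∩ Tara ∩ Arjun ∩ Dmitri ∩ Yuki: 13:30-16:15.
Those are the intersection windows.
That's a single block of 165 minutes.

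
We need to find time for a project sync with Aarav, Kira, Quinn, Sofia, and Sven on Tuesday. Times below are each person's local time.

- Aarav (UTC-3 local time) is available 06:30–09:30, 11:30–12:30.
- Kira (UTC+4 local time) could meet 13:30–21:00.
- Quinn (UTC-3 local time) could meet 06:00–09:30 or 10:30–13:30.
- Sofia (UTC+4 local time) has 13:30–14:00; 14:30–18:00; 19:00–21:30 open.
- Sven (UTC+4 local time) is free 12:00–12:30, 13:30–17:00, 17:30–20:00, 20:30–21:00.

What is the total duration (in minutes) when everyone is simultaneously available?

180

Aarav in UTC: 09:30-12:30, 14:30-15:30 (add 3h to convert from UTC-3).
Kira in UTC: 09:30-17:00 (subtract 4h to convert from UTC+4).
Quinn in UTC: 09:00-12:30, 13:30-16:30 (add 3h to convert from UTC-3).
Sofia in UTC: 09:30-10:00, 10:30-14:00, 15:00-17:30 (subtract 4h to convert from UTC+4).
Sven in UTC: 08:00-08:30, 09:30-13:00, 13:30-16:00, 16:30-17:00 (subtract 4h to convert from UTC+4).
Aarav ∩ Kira: 09:30-12:30, 14:30-15:30.
Aarav ∩ Kira ∩ Quinn: 09:30-12:30, 14:30-15:30.
Aarav ∩ Kira ∩ Quinn ∩ Sofia: 09:30-10:00, 10:30-12:30, 15:00-15:30.
Aarav ∩ Kira ∩ Quinn ∩ Sofia ∩ Sven: 09:30-10:00, 10:30-12:30, 15:00-15:30.
So the common availability across everyone is 09:30-10:00, 10:30-12:30, 15:00-15:30.
Summing the common windows: 30 + 120 + 30 = 180 minutes.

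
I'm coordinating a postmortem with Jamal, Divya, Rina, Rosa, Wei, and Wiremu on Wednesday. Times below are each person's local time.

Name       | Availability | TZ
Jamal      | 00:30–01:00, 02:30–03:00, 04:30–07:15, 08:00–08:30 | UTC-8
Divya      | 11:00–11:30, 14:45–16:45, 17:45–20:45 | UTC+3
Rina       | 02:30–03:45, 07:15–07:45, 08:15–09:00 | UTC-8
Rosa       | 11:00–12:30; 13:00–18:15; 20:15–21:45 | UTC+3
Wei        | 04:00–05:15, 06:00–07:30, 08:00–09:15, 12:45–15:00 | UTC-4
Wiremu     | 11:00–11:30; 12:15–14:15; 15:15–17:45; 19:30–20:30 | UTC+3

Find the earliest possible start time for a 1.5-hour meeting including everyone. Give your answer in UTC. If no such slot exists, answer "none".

Jamal in UTC: 08:30-09:00, 10:30-11:00, 12:30-15:15, 16:00-16:30 (add 8h to convert from UTC-8).
Divya in UTC: 08:00-08:30, 11:45-13:45, 14:45-17:45 (subtract 3h to convert from UTC+3).
Rina in UTC: 10:30-11:45, 15:15-15:45, 16:15-17:00 (add 8h to convert from UTC-8).
Rosa in UTC: 08:00-09:30, 10:00-15:15, 17:15-18:45 (subtract 3h to convert from UTC+3).
Wei in UTC: 08:00-09:15, 10:00-11:30, 12:00-13:15, 16:45-19:00 (add 4h to convert from UTC-4).
Wiremu in UTC: 08:00-08:30, 09:15-11:15, 12:15-14:45, 16:30-17:30 (subtract 3h to convert from UTC+3).
Jamal ∩ Divya: 12:30-13:45, 14:45-15:15, 16:00-16:30.
Jamal ∩ Divya ∩ Rina: 16:15-16:30.
Jamal ∩ Divya ∩ Rina ∩ Rosa: ∅.
Jamal ∩ Divya ∩ Rina ∩ Rosa ∩ Wei: ∅.
Jamal ∩ Divya ∩ Rina ∩ Rosa ∩ Wei ∩ Wiremu: ∅.
There is no time when everyone is free.
No common window is at least 90 minutes long.

none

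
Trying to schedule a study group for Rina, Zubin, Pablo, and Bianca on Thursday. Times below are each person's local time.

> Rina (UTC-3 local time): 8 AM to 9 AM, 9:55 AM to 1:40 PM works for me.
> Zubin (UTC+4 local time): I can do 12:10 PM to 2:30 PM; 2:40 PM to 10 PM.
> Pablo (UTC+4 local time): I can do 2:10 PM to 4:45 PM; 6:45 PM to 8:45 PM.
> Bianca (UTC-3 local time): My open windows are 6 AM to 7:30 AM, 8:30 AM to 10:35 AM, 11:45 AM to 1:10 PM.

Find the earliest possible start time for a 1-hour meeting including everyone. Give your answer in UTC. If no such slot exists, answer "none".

Rina in UTC: 11:00-12:00, 12:55-16:40 (add 3h to convert from UTC-3).
Zubin in UTC: 08:10-10:30, 10:40-18:00 (subtract 4h to convert from UTC+4).
Pablo in UTC: 10:10-12:45, 14:45-16:45 (subtract 4h to convert from UTC+4).
Bianca in UTC: 09:00-10:30, 11:30-13:35, 14:45-16:10 (add 3h to convert from UTC-3).
Rina ∩ Zubin: 11:00-12:00, 12:55-16:40.
Rina ∩ Zubin ∩ Pablo: 11:00-12:00, 14:45-16:40.
Rina ∩ Zubin ∩ Pablo ∩ Bianca: 11:30-12:00, 14:45-16:10.
The first common window of at least 60 minutes is 14:45-16:10, so the earliest start is 14:45.

14:45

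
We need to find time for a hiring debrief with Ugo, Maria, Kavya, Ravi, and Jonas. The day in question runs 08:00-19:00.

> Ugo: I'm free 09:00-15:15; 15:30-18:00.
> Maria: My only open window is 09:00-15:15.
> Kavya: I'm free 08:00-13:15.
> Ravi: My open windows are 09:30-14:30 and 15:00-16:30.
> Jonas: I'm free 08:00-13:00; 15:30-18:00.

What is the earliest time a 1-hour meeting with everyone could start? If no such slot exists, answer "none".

Ugo ∩ Maria: 09:00-15:15.
Ugo ∩ Maria ∩ Kavya: 09:00-13:15.
Ugo ∩ Maria ∩ Kavya ∩ Ravi: 09:30-13:15.
Ugo ∩ Maria ∩ Kavya ∩ Ravi ∩ Jonas: 09:30-13:00.
The first common window of at least 60 minutes is 09:30-13:00, so the earliest start is 09:30.

09:30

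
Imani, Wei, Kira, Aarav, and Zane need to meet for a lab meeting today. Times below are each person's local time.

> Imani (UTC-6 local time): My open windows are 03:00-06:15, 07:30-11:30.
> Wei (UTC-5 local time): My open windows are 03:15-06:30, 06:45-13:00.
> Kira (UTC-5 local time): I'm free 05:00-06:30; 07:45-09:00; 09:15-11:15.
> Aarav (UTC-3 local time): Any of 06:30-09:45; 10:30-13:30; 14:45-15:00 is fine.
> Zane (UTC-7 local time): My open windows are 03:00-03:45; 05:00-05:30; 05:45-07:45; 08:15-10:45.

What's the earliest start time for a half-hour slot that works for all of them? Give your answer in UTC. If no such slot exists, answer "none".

Imani in UTC: 09:00-12:15, 13:30-17:30 (add 6h to convert from UTC-6).
Wei in UTC: 08:15-11:30, 11:45-18:00 (add 5h to convert from UTC-5).
Kira in UTC: 10:00-11:30, 12:45-14:00, 14:15-16:15 (add 5h to convert from UTC-5).
Aarav in UTC: 09:30-12:45, 13:30-16:30, 17:45-18:00 (add 3h to convert from UTC-3).
Zane in UTC: 10:00-10:45, 12:00-12:30, 12:45-14:45, 15:15-17:45 (add 7h to convert from UTC-7).
Imani ∩ Wei: 09:00-11:30, 11:45-12:15, 13:30-17:30.
Imani ∩ Wei ∩ Kira: 10:00-11:30, 13:30-14:00, 14:15-16:15.
Imani ∩ Wei ∩ Kira ∩ Aarav: 10:00-11:30, 13:30-14:00, 14:15-16:15.
Imani ∩ Wei ∩ Kira ∩ Aarav ∩ Zane: 10:00-10:45, 13:30-14:00, 14:15-14:45, 15:15-16:15.
The first common window of at least 30 minutes is 10:00-10:45, so the earliest start is 10:00.

10:00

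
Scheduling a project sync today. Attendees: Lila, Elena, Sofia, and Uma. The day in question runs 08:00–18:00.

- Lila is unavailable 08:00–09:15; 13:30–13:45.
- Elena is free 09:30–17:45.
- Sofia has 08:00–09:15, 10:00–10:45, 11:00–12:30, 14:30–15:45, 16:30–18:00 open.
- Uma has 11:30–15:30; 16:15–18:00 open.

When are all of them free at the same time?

11:30-12:30, 14:30-15:30, 16:30-17:45

Lila free: 09:15-13:30, 13:45-18:00 (invert busy blocks within the working day).
Elena free: 09:30-17:45.
Sofia free: 08:00-09:15, 10:00-10:45, 11:00-12:30, 14:30-15:45, 16:30-18:00.
Uma free: 11:30-15:30, 16:15-18:00.
Lila ∩ Elena: 09:30-13:30, 13:45-17:45.
Lila ∩ Elena ∩ Sofia: 10:00-10:45, 11:00-12:30, 14:30-15:45, 16:30-17:45.
Lila ∩ Elena ∩ Sofia ∩ Uma: 11:30-12:30, 14:30-15:30, 16:30-17:45.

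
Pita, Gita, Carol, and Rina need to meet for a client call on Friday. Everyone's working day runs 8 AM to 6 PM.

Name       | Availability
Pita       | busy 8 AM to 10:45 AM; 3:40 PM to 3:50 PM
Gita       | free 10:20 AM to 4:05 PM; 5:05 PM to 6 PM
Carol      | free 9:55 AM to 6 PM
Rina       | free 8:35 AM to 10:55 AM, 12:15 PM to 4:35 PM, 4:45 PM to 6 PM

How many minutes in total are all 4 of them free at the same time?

285

Pita free: 10:45-15:40, 15:50-18:00 (invert busy blocks within the working day).
Gita free: 10:20-16:05, 17:05-18:00.
Carol free: 09:55-18:00.
Rina free: 08:35-10:55, 12:15-16:35, 16:45-18:00.
Pita ∩ Gita: 10:45-15:40, 15:50-16:05, 17:05-18:00.
Pita ∩ Gita ∩ Carol: 10:45-15:40, 15:50-16:05, 17:05-18:00.
Pita ∩ Gita ∩ Carol ∩ Rina: 10:45-10:55, 12:15-15:40, 15:50-16:05, 17:05-18:00.
Those are the intersection windows.
Summing the common windows: 10 + 205 + 15 + 55 = 285 minutes.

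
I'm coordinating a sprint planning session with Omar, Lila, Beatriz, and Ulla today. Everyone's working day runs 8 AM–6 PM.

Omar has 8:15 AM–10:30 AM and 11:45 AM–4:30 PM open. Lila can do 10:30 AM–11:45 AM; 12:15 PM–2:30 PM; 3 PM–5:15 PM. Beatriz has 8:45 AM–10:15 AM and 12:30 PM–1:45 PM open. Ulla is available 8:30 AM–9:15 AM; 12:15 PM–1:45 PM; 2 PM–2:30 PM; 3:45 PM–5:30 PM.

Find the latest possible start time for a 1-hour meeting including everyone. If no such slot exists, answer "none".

12:45

Omar ∩ Lila: 12:15-14:30, 15:00-16:30.
Omar ∩ Lila ∩ Beatriz: 12:30-13:45.
Omar ∩ Lila ∩ Beatriz ∩ Ulla: 12:30-13:45.
The last common window of at least 60 minutes is 12:30-13:45; a 60-minute meeting can start as late as 12:45 and still end by 13:45.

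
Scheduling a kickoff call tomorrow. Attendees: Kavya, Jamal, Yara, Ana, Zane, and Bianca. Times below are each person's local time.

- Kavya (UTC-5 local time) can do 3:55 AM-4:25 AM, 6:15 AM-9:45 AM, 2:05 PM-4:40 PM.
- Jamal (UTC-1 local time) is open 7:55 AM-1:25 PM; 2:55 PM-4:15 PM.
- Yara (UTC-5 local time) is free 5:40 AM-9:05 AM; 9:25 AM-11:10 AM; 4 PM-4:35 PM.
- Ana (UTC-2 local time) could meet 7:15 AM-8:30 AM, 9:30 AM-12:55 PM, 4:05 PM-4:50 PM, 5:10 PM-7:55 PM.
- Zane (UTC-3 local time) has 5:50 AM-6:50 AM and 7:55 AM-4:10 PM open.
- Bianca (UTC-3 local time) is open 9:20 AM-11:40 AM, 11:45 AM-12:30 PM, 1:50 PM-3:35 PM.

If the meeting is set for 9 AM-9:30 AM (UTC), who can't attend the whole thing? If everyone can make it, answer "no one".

Kavya in UTC: 08:55-09:25, 11:15-14:45, 19:05-21:40 (add 5h to convert from UTC-5).
Jamal in UTC: 08:55-14:25, 15:55-17:15 (add 1h to convert from UTC-1).
Yara in UTC: 10:40-14:05, 14:25-16:10, 21:00-21:35 (add 5h to convert from UTC-5).
Ana in UTC: 09:15-10:30, 11:30-14:55, 18:05-18:50, 19:10-21:55 (add 2h to convert from UTC-2).
Zane in UTC: 08:50-09:50, 10:55-19:10 (add 3h to convert from UTC-3).
Bianca in UTC: 12:20-14:40, 14:45-15:30, 16:50-18:35 (add 3h to convert from UTC-3).
Kavya: not fully free for 09:00-09:30. Jamal: free for 09:00-09:30. Yara: not fully free for 09:00-09:30. Ana: not fully free for 09:00-09:30. Zane: free for 09:00-09:30. Bianca: not fully free for 09:00-09:30.

Ana, Bianca, Kavya, Yara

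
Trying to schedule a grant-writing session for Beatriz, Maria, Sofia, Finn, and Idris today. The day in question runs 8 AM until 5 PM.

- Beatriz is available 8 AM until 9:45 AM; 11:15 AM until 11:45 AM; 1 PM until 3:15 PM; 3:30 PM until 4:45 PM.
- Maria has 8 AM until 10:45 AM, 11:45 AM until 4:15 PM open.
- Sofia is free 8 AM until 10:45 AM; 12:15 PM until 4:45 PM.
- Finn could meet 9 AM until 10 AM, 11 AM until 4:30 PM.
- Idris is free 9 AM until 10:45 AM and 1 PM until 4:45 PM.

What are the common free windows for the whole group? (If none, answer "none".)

09:00-09:45, 13:00-15:15, 15:30-16:15

Beatriz ∩ Maria: 08:00-09:45, 13:00-15:15, 15:30-16:15.
Beatriz ∩ Maria ∩ Sofia: 08:00-09:45, 13:00-15:15, 15:30-16:15.
Beatriz ∩ Maria ∩ Sofia ∩ Finn: 09:00-09:45, 13:00-15:15, 15:30-16:15.
Beatriz ∩ Maria ∩ Sofia ∩ Finn ∩ Idris: 09:00-09:45, 13:00-15:15, 15:30-16:15.
So the common availability across everyone is 09:00-09:45, 13:00-15:15, 15:30-16:15.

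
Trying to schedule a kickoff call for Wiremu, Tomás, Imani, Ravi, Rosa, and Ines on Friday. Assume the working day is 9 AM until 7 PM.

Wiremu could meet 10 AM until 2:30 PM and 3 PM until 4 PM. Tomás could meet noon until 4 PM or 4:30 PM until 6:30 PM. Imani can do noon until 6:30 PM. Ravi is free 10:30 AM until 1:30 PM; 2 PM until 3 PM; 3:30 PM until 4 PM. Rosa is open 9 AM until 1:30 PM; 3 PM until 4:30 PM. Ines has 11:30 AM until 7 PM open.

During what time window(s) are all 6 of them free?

12:00-13:30, 15:30-16:00

Wiremu ∩ Tomás: 12:00-14:30, 15:00-16:00.
Wiremu ∩ Tomás ∩ Imani: 12:00-14:30, 15:00-16:00.
Wiremu ∩ Tomás ∩ Imani ∩ Ravi: 12:00-13:30, 14:00-14:30, 15:30-16:00.
Wiremu ∩ Tomás ∩ Imani ∩ Ravi ∩ Rosa: 12:00-13:30, 15:30-16:00.
Wiremu ∩ Tomás ∩ Imani ∩ Ravi ∩ Rosa ∩ Ines: 12:00-13:30, 15:30-16:00.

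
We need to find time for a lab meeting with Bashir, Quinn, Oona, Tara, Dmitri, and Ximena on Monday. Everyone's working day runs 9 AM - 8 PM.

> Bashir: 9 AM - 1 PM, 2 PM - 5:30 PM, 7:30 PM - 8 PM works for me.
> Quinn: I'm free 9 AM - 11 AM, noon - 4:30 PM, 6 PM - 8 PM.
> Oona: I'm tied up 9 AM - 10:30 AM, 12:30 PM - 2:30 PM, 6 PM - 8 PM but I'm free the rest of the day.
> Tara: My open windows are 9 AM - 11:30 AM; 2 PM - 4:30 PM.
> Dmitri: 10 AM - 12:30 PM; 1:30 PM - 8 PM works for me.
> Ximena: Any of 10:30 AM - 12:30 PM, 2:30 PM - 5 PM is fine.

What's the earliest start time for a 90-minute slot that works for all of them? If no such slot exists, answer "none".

Bashir free: 09:00-13:00, 14:00-17:30, 19:30-20:00.
Quinn free: 09:00-11:00, 12:00-16:30, 18:00-20:00.
Oona free: 10:30-12:30, 14:30-18:00 (invert busy blocks within the working day).
Tara free: 09:00-11:30, 14:00-16:30.
Dmitri free: 10:00-12:30, 13:30-20:00.
Ximena free: 10:30-12:30, 14:30-17:00.
Bashir ∩ Quinn: 09:00-11:00, 12:00-13:00, 14:00-16:30, 19:30-20:00.
Bashir ∩ Quinn ∩ Oona: 10:30-11:00, 12:00-12:30, 14:30-16:30.
Bashir ∩ Quinn ∩ Oona ∩ Tara: 10:30-11:00, 14:30-16:30.
Bashir ∩ Quinn ∩ Oona ∩ Tara ∩ Dmitri: 10:30-11:00, 14:30-16:30.
Bashir ∩ Quinn ∩ Oona ∩ Tara ∩ Dmitri ∩ Ximena: 10:30-11:00, 14:30-16:30.
Those are the intersection windows.
The first common window of at least 90 minutes is 14:30-16:30, so the earliest start is 14:30.

14:30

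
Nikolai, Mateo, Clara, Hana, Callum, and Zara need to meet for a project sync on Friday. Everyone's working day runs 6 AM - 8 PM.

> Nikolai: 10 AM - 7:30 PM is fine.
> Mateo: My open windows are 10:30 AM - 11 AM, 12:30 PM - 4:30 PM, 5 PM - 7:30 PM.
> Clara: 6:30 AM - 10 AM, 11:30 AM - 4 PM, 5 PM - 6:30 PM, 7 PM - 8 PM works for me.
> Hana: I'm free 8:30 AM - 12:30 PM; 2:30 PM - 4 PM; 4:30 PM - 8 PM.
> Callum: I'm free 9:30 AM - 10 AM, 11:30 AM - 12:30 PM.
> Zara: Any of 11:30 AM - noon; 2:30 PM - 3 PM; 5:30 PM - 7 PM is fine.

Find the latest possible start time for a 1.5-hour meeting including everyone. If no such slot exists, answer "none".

none

Nikolai ∩ Mateo: 10:30-11:00, 12:30-16:30, 17:00-19:30.
Nikolai ∩ Mateo ∩ Clara: 12:30-16:00, 17:00-18:30, 19:00-19:30.
Nikolai ∩ Mateo ∩ Clara ∩ Hana: 14:30-16:00, 17:00-18:30, 19:00-19:30.
Nikolai ∩ Mateo ∩ Clara ∩ Hana ∩ Callum: ∅.
Nikolai ∩ Mateo ∩ Clara ∩ Hana ∩ Callum ∩ Zara: ∅.
There is no time when everyone is free.
No common window is at least 90 minutes long.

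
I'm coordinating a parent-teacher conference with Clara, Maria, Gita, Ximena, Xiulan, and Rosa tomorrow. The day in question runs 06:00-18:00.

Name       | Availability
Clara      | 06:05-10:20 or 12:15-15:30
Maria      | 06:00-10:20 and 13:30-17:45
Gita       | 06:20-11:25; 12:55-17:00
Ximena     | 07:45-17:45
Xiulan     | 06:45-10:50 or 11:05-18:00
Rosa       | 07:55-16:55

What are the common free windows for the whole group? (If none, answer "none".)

Clara ∩ Maria: 06:05-10:20, 13:30-15:30.
Clara ∩ Maria ∩ Gita: 06:20-10:20, 13:30-15:30.
Clara ∩ Maria ∩ Gita ∩ Ximena: 07:45-10:20, 13:30-15:30.
Clara ∩ Maria ∩ Gita ∩ Ximena ∩ Xiulan: 07:45-10:20, 13:30-15:30.
Clara ∩ Maria ∩ Gita ∩ Ximena ∩ Xiulan ∩ Rosa: 07:55-10:20, 13:30-15:30.
Those are the intersection windows.

07:55-10:20, 13:30-15:30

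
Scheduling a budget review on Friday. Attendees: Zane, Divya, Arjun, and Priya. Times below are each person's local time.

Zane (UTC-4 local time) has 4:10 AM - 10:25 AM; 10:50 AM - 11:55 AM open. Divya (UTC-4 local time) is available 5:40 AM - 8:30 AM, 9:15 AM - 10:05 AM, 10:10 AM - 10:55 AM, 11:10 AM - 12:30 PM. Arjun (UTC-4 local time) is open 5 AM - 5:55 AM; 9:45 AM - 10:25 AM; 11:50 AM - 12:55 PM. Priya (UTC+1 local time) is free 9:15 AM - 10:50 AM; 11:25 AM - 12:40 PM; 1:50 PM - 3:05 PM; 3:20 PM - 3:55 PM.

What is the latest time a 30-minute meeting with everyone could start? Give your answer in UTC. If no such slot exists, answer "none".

Zane in UTC: 08:10-14:25, 14:50-15:55 (add 4h to convert from UTC-4).
Divya in UTC: 09:40-12:30, 13:15-14:05, 14:10-14:55, 15:10-16:30 (add 4h to convert from UTC-4).
Arjun in UTC: 09:00-09:55, 13:45-14:25, 15:50-16:55 (add 4h to convert from UTC-4).
Priya in UTC: 08:15-09:50, 10:25-11:40, 12:50-14:05, 14:20-14:55 (subtract 1h to convert from UTC+1).
Zane ∩ Divya: 09:40-12:30, 13:15-14:05, 14:10-14:25, 14:50-14:55, 15:10-15:55.
Zane ∩ Divya ∩ Arjun: 09:40-09:55, 13:45-14:05, 14:10-14:25, 15:50-15:55.
Zane ∩ Divya ∩ Arjun ∩ Priya: 09:40-09:50, 13:45-14:05, 14:20-14:25.
No common window is at least 30 minutes long.

none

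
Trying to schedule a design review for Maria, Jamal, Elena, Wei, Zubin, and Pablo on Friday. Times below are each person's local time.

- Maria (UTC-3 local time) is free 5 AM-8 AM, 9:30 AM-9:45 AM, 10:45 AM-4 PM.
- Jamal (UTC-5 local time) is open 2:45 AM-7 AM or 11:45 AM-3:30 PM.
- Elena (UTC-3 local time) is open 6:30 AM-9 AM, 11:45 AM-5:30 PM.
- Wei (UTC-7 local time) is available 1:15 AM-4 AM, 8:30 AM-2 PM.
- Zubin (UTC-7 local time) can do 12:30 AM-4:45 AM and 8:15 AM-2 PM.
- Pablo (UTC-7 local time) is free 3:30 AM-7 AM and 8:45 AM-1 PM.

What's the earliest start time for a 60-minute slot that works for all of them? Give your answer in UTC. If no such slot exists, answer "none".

Maria in UTC: 08:00-11:00, 12:30-12:45, 13:45-19:00 (add 3h to convert from UTC-3).
Jamal in UTC: 07:45-12:00, 16:45-20:30 (add 5h to convert from UTC-5).
Elena in UTC: 09:30-12:00, 14:45-20:30 (add 3h to convert from UTC-3).
Wei in UTC: 08:15-11:00, 15:30-21:00 (add 7h to convert from UTC-7).
Zubin in UTC: 07:30-11:45, 15:15-21:00 (add 7h to convert from UTC-7).
Pablo in UTC: 10:30-14:00, 15:45-20:00 (add 7h to convert from UTC-7).
Maria ∩ Jamal: 08:00-11:00, 16:45-19:00.
Maria ∩ Jamal ∩ Elena: 09:30-11:00, 16:45-19:00.
Maria ∩ Jamal ∩ Elena ∩ Wei: 09:30-11:00, 16:45-19:00.
Maria ∩ Jamal ∩ Elena ∩ Wei ∩ Zubin: 09:30-11:00, 16:45-19:00.
Maria ∩ Jamal ∩ Elena ∩ Wei ∩ Zubin ∩ Pablo: 10:30-11:00, 16:45-19:00.
The first common window of at least 60 minutes is 16:45-19:00, so the earliest start is 16:45.

16:45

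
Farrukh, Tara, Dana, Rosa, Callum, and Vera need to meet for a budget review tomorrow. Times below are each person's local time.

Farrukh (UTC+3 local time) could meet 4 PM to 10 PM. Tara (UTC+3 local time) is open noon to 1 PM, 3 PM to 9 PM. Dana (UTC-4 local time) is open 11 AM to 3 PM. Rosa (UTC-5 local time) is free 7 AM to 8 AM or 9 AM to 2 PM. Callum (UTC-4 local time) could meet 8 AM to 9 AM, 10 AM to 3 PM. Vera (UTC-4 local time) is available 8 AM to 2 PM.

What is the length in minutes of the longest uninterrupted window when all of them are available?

180

Farrukh in UTC: 13:00-19:00 (subtract 3h to convert from UTC+3).
Tara in UTC: 09:00-10:00, 12:00-18:00 (subtract 3h to convert from UTC+3).
Dana in UTC: 15:00-19:00 (add 4h to convert from UTC-4).
Rosa in UTC: 12:00-13:00, 14:00-19:00 (add 5h to convert from UTC-5).
Callum in UTC: 12:00-13:00, 14:00-19:00 (add 4h to convert from UTC-4).
Vera in UTC: 12:00-18:00 (add 4h to convert from UTC-4).
Farrukh ∩ Tara: 13:00-18:00.
Farrukh ∩ Tara ∩ Dana: 15:00-18:00.
Farrukh ∩ Tara ∩ Dana ∩ Rosa: 15:00-18:00.
Farrukh ∩ Tara ∩ Dana ∩ Rosa ∩ Callum: 15:00-18:00.
Farrukh ∩ Tara ∩ Dana ∩ Rosa ∩ Callum ∩ Vera: 15:00-18:00.
The longest is 15:00-18:00 at 180 minutes.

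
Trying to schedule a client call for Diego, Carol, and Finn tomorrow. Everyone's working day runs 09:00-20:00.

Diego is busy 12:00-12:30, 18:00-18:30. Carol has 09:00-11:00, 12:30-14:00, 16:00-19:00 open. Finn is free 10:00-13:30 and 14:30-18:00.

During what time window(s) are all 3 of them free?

10:00-11:00, 12:30-13:30, 16:00-18:00

Diego free: 09:00-12:00, 12:30-18:00, 18:30-20:00 (invert busy blocks within the working day).
Carol free: 09:00-11:00, 12:30-14:00, 16:00-19:00.
Finn free: 10:00-13:30, 14:30-18:00.
Diego ∩ Carol: 09:00-11:00, 12:30-14:00, 16:00-18:00, 18:30-19:00.
Diego ∩ Carol ∩ Finn: 10:00-11:00, 12:30-13:30, 16:00-18:00.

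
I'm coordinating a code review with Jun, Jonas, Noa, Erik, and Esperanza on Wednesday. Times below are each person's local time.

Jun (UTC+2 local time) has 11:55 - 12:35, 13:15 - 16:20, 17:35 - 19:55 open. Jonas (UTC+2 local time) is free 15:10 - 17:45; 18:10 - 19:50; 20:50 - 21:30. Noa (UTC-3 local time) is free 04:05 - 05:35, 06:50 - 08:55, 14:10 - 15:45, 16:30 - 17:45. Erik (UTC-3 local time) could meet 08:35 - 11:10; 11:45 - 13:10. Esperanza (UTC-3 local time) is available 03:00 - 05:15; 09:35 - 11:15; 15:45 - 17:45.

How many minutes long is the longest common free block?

0

Jun in UTC: 09:55-10:35, 11:15-14:20, 15:35-17:55 (subtract 2h to convert from UTC+2).
Jonas in UTC: 13:10-15:45, 16:10-17:50, 18:50-19:30 (subtract 2h to convert from UTC+2).
Noa in UTC: 07:05-08:35, 09:50-11:55, 17:10-18:45, 19:30-20:45 (add 3h to convert from UTC-3).
Erik in UTC: 11:35-14:10, 14:45-16:10 (add 3h to convert from UTC-3).
Esperanza in UTC: 06:00-08:15, 12:35-14:15, 18:45-20:45 (add 3h to convert from UTC-3).
Jun ∩ Jonas: 13:10-14:20, 15:35-15:45, 16:10-17:50.
Jun ∩ Jonas ∩ Noa: 17:10-17:50.
Jun ∩ Jonas ∩ Noa ∩ Erik: ∅.
Jun ∩ Jonas ∩ Noa ∩ Erik ∩ Esperanza: ∅.
There is no time when everyone is free.
No common window exists, so the longest block is 0 minutes.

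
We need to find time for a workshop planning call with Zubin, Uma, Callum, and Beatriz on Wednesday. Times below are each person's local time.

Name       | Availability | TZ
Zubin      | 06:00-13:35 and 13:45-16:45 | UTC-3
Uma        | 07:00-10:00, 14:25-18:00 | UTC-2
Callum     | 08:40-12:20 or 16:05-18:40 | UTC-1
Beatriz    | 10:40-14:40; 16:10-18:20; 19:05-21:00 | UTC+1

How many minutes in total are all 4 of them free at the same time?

Zubin in UTC: 09:00-16:35, 16:45-19:45 (add 3h to convert from UTC-3).
Uma in UTC: 09:00-12:00, 16:25-20:00 (add 2h to convert from UTC-2).
Callum in UTC: 09:40-13:20, 17:05-19:40 (add 1h to convert from UTC-1).
Beatriz in UTC: 09:40-13:40, 15:10-17:20, 18:05-20:00 (subtract 1h to convert from UTC+1).
Zubin ∩ Uma: 09:00-12:00, 16:25-16:35, 16:45-19:45.
Zubin ∩ Uma ∩ Callum: 09:40-12:00, 17:05-19:40.
Zubin ∩ Uma ∩ Callum ∩ Beatriz: 09:40-12:00, 17:05-17:20, 18:05-19:40.
Summing the common windows: 140 + 15 + 95 = 250 minutes.

250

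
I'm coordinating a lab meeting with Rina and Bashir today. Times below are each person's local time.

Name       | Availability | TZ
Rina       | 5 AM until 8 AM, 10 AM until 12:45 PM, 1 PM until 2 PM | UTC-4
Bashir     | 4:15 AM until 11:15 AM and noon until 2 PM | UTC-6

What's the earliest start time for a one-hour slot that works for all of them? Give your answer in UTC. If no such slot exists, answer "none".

Rina in UTC: 09:00-12:00, 14:00-16:45, 17:00-18:00 (add 4h to convert from UTC-4).
Bashir in UTC: 10:15-17:15, 18:00-20:00 (add 6h to convert from UTC-6).
Rina ∩ Bashir: 10:15-12:00, 14:00-16:45, 17:00-17:15.
The first common window of at least 60 minutes is 10:15-12:00, so the earliest start is 10:15.

10:15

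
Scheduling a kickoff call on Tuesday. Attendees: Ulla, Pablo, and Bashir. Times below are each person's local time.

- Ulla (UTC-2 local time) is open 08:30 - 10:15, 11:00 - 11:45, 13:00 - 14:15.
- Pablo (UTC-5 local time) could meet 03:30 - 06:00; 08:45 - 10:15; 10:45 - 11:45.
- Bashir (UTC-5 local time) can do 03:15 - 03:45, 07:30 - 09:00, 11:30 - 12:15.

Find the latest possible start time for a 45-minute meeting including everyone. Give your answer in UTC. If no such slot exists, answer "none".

none

Ulla in UTC: 10:30-12:15, 13:00-13:45, 15:00-16:15 (add 2h to convert from UTC-2).
Pablo in UTC: 08:30-11:00, 13:45-15:15, 15:45-16:45 (add 5h to convert from UTC-5).
Bashir in UTC: 08:15-08:45, 12:30-14:00, 16:30-17:15 (add 5h to convert from UTC-5).
Ulla ∩ Pablo: 10:30-11:00, 15:00-15:15, 15:45-16:15.
Ulla ∩ Pablo ∩ Bashir: ∅.
There is no time when everyone is free.
No common window is at least 45 minutes long.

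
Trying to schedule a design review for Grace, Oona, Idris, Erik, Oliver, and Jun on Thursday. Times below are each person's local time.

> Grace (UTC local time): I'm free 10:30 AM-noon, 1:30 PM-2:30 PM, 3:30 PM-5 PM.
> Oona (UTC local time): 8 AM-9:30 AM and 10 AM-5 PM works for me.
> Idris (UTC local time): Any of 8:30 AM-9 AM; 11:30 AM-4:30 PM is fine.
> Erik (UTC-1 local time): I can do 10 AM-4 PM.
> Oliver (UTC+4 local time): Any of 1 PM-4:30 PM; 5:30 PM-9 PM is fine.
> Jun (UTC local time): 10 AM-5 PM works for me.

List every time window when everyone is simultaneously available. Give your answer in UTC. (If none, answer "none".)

11:30-12:00, 13:30-14:30, 15:30-16:30

Grace in UTC: 10:30-12:00, 13:30-14:30, 15:30-17:00.
Oona in UTC: 08:00-09:30, 10:00-17:00.
Idris in UTC: 08:30-09:00, 11:30-16:30.
Erik in UTC: 11:00-17:00 (add 1h to convert from UTC-1).
Oliver in UTC: 09:00-12:30, 13:30-17:00 (subtract 4h to convert from UTC+4).
Jun in UTC: 10:00-17:00.
Grace ∩ Oona: 10:30-12:00, 13:30-14:30, 15:30-17:00.
Grace ∩ Oona ∩ Idris: 11:30-12:00, 13:30-14:30, 15:30-16:30.
Grace ∩ Oona ∩ Idris ∩ Erik: 11:30-12:00, 13:30-14:30, 15:30-16:30.
Grace ∩ Oona ∩ Idris ∩ Erik ∩ Oliver: 11:30-12:00, 13:30-14:30, 15:30-16:30.
Grace ∩ Oona ∩ Idris ∩ Erik ∩ Oliver ∩ Jun: 11:30-12:00, 13:30-14:30, 15:30-16:30.
Those are the intersection windows.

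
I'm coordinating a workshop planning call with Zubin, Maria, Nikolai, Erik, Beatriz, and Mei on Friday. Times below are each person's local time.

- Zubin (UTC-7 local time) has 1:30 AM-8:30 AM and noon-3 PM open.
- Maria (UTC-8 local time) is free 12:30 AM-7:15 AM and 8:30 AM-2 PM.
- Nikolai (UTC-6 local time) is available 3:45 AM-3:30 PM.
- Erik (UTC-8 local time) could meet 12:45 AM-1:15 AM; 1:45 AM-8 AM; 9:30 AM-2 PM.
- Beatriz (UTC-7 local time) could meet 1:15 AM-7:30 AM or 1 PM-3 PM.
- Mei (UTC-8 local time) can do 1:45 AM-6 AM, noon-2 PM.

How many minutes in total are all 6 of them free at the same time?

Zubin in UTC: 08:30-15:30, 19:00-22:00 (add 7h to convert from UTC-7).
Maria in UTC: 08:30-15:15, 16:30-22:00 (add 8h to convert from UTC-8).
Nikolai in UTC: 09:45-21:30 (add 6h to convert from UTC-6).
Erik in UTC: 08:45-09:15, 09:45-16:00, 17:30-22:00 (add 8h to convert from UTC-8).
Beatriz in UTC: 08:15-14:30, 20:00-22:00 (add 7h to convert from UTC-7).
Mei in UTC: 09:45-14:00, 20:00-22:00 (add 8h to convert from UTC-8).
Zubin ∩ Maria: 08:30-15:15, 19:00-22:00.
Zubin ∩ Maria ∩ Nikolai: 09:45-15:15, 19:00-21:30.
Zubin ∩ Maria ∩ Nikolai ∩ Erik: 09:45-15:15, 19:00-21:30.
Zubin ∩ Maria ∩ Nikolai ∩ Erik ∩ Beatriz: 09:45-14:30, 20:00-21:30.
Zubin ∩ Maria ∩ Nikolai ∩ Erik ∩ Beatriz ∩ Mei: 09:45-14:00, 20:00-21:30.
So the common availability across everyone is 09:45-14:00, 20:00-21:30.
Summing the common windows: 255 + 90 = 345 minutes.

345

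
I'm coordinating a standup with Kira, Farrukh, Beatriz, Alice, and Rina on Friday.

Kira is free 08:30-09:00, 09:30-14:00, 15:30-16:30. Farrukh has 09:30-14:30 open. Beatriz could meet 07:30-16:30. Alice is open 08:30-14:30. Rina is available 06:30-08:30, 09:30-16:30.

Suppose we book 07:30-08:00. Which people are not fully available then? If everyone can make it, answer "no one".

Kira: not fully free for 07:30-08:00. Farrukh: not fully free for 07:30-08:00. Beatriz: free for 07:30-08:00. Alice: not fully free for 07:30-08:00. Rina: free for 07:30-08:00.

Alice, Farrukh, Kira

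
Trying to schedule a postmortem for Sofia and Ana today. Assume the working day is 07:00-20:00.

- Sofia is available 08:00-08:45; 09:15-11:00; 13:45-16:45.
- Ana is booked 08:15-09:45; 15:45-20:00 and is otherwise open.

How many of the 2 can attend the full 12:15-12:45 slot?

1

Sofia free: 08:00-08:45, 09:15-11:00, 13:45-16:45.
Ana free: 07:00-08:15, 09:45-15:45 (invert busy blocks within the working day).
Ana can make the full 12:15-12:45 slot — that's 1.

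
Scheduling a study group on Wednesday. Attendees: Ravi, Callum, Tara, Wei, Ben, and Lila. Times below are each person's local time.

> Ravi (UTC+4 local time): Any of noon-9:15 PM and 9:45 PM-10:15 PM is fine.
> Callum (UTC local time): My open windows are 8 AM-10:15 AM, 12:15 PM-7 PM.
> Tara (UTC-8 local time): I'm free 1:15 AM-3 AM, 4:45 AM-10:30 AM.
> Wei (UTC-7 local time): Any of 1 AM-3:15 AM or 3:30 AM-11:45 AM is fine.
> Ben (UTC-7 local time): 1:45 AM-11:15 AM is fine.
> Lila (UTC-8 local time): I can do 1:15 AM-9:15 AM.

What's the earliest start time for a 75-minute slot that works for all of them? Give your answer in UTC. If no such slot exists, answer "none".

Ravi in UTC: 08:00-17:15, 17:45-18:15 (subtract 4h to convert from UTC+4).
Callum in UTC: 08:00-10:15, 12:15-19:00.
Tara in UTC: 09:15-11:00, 12:45-18:30 (add 8h to convert from UTC-8).
Wei in UTC: 08:00-10:15, 10:30-18:45 (add 7h to convert from UTC-7).
Ben in UTC: 08:45-18:15 (add 7h to convert from UTC-7).
Lila in UTC: 09:15-17:15 (add 8h to convert from UTC-8).
Ravi ∩ Callum: 08:00-10:15, 12:15-17:15, 17:45-18:15.
Ravi ∩ Callum ∩ Tara: 09:15-10:15, 12:45-17:15, 17:45-18:15.
Ravi ∩ Callum ∩ Tara ∩ Wei: 09:15-10:15, 12:45-17:15, 17:45-18:15.
Ravi ∩ Callum ∩ Tara ∩ Wei ∩ Ben: 09:15-10:15, 12:45-17:15, 17:45-18:15.
Ravi ∩ Callum ∩ Tara ∩ Wei ∩ Ben ∩ Lila: 09:15-10:15, 12:45-17:15.
The first common window of at least 75 minutes is 12:45-17:15, so the earliest start is 12:45.

12:45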